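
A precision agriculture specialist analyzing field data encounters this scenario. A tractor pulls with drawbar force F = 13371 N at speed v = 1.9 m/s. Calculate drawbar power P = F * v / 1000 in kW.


P = F * v / 1000
  = 13371 * 1.9 / 1000
  = 25404.90 / 1000
  = 25.40 kW


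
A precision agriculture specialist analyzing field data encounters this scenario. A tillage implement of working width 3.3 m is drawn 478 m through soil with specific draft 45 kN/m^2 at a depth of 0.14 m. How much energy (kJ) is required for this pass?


E = k * d * w * L
  = 45 * 0.14 * 3.3 * 478
  = 9937.62 kJ


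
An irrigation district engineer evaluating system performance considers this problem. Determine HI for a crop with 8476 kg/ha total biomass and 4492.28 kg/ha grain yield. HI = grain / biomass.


HI = grain_yield / biomass
   = 4492.28 / 8476
   = 0.53


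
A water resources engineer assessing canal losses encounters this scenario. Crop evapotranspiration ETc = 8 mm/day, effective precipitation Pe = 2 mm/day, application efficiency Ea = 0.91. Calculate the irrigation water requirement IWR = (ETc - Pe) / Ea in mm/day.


IWR = (ETc - Pe) / Ea
    = (8 - 2) / 0.91
    = 6 / 0.91
    = 6.59 mm/day


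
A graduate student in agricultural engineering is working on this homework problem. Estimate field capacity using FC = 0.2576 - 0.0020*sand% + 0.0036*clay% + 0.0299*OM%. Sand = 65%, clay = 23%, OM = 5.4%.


FC = 0.2576 - 0.0020*65 + 0.0036*23 + 0.0299*5.4
   = 0.2576 - 0.1300 + 0.0828 + 0.1615
   = 0.3719


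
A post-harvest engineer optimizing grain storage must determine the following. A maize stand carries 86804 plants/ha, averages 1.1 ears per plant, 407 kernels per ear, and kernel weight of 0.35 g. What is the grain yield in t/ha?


Y = density * ears * kernels * kw
  = 86804 * 1.1 * 407 * 0.35 g/ha
  = 13601752.78 g/ha
  = 13601.75 kg/ha = 13.60 t/ha


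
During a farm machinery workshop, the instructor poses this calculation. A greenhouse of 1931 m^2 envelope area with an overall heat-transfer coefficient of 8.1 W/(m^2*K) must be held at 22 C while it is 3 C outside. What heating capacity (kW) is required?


dT = 22 - (3) = 19 K
Q = U * A * dT
  = 8.1 * 1931 * 19
  = 297180.90 W = 297.18 kW


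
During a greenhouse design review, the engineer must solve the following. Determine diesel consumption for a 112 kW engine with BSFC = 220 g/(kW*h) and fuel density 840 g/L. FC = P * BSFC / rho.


FC = P * BSFC / rho_fuel
   = 112 * 220 / 840
   = 24640 / 840
   = 29.33 L/h


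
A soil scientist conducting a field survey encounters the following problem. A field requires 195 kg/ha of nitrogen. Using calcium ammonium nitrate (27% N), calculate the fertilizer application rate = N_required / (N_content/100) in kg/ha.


Rate = N_required / (N_content / 100)
     = 195 / (27 / 100)
     = 195 / 0.27
     = 722.22 kg/ha


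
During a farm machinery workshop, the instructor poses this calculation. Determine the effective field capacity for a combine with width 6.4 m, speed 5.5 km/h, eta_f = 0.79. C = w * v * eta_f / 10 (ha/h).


C = w * v * eta_f / 10
  = 6.4 * 5.5 * 0.79 / 10
  = 27.81 / 10
  = 2.78 ha/h


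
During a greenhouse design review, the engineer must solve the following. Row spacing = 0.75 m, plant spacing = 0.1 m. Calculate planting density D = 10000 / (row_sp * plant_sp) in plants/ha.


D = 10000 / (row_sp * plant_sp)
  = 10000 / (0.75 * 0.1)
  = 10000 / 0.0750
  = 133333.33 plants/ha


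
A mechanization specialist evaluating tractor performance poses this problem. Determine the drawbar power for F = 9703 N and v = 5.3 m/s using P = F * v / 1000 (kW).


P = F * v / 1000
  = 9703 * 5.3 / 1000
  = 51425.90 / 1000
  = 51.43 kW


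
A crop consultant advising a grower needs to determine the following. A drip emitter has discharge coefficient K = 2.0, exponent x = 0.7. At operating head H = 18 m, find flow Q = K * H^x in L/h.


Q = K * H^x
  = 2.0 * 18^0.7
  = 2.0 * 7.5629
  = 15.13 L/h


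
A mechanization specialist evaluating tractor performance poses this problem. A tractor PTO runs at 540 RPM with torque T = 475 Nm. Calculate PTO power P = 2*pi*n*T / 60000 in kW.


P = 2*pi*n*T / 60000
  = 2*pi * 540 * 475 / 60000
  = 1611637.03 / 60000
  = 26.86 kW


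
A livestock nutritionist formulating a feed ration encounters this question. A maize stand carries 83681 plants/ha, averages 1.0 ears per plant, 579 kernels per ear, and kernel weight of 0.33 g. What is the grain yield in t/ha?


Y = density * ears * kernels * kw
  = 83681 * 1.0 * 579 * 0.33 g/ha
  = 15988928.67 g/ha
  = 15988.93 kg/ha = 15.99 t/ha


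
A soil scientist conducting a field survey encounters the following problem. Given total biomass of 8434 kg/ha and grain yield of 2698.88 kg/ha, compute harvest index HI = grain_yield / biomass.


HI = grain_yield / biomass
   = 2698.88 / 8434
   = 0.32


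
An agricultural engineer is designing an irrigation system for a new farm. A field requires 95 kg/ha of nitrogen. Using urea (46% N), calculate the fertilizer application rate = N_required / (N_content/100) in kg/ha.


Rate = N_required / (N_content / 100)
     = 95 / (46 / 100)
     = 95 / 0.46
     = 206.52 kg/ha


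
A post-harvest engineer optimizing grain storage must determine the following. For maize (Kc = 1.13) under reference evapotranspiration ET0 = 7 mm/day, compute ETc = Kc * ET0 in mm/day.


ETc = Kc * ET0
    = 1.13 * 7
    = 7.91 mm/day


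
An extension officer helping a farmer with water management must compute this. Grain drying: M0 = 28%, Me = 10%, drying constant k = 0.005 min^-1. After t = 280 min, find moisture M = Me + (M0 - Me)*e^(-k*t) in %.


M = Me + (M0 - Me) * e^(-k*t)
  = 10 + (28 - 10) * e^(-0.005*280)
  = 10 + 18 * e^(-1.400)
  = 10 + 18 * 0.24660
  = 10 + 4.4387
  = 14.44%


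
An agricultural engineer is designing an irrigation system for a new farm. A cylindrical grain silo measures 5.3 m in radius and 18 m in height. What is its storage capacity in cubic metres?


V = pi * r^2 * h
  = pi * 5.3^2 * 18
  = pi * 28.09 * 18
  = 1588.45 m^3


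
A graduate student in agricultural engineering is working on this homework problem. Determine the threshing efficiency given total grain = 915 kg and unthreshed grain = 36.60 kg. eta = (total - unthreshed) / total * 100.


eta = (total - unthreshed) / total * 100
    = (915 - 36.60) / 915 * 100
    = 878.40 / 915 * 100
    = 96%


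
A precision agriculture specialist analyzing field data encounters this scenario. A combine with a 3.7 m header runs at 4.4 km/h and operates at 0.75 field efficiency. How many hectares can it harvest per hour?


C = w * v * eta_f / 10
  = 3.7 * 4.4 * 0.75 / 10
  = 12.21 / 10
  = 1.22 ha/h


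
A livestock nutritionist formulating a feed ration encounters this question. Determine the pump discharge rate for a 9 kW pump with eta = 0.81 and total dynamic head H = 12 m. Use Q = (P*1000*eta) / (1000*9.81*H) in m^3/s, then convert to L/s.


Q = (P * 1000 * eta) / (rho * g * H)
  = (9 * 1000 * 0.81) / (1000 * 9.81 * 12)
  = 7290 / 117720
  = 0.06193 m^3/s = 61.93 L/s


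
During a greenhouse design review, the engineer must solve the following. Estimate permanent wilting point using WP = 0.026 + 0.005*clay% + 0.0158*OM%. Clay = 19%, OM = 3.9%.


WP = 0.026 + 0.005*19 + 0.0158*3.9
   = 0.026 + 0.0950 + 0.0616
   = 0.1826


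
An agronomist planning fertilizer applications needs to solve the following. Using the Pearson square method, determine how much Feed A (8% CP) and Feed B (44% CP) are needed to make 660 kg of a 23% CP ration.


parts_A = CP_b - target = 44 - 23 = 21
parts_B = target - CP_a = 23 - 8 = 15
total_parts = 21 + 15 = 36
Feed A = 660 * 21 / 36 = 385 kg
Feed B = 660 * 15 / 36 = 275 kg

385 kg


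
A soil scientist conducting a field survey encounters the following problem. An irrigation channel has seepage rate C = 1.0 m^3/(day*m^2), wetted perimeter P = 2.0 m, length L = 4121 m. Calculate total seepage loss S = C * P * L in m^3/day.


S = C * P * L
  = 1.0 * 2.0 * 4121
  = 8242 m^3/day


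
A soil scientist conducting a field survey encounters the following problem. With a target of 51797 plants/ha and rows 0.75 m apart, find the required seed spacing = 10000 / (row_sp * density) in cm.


spacing = 10000 / (row_sp * density)
        = 10000 / (0.75 * 51797)
        = 10000 / 38847.75
        = 0.25742 m = 25.74 cm


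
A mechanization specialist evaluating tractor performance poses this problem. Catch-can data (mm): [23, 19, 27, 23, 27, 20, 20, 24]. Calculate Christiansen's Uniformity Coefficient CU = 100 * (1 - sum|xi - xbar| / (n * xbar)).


xbar = 183 / 8 = 22.875
sum|xi - xbar| = 19.250
CU = 100 * (1 - 19.250 / (8 * 22.875))
   = 100 * (1 - 0.1052)
   = 89.48%


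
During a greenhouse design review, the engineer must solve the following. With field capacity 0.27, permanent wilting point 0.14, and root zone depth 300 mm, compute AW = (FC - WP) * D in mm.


AW = (FC - WP) * D
   = (0.27 - 0.14) * 300
   = 0.13 * 300
   = 39 mm


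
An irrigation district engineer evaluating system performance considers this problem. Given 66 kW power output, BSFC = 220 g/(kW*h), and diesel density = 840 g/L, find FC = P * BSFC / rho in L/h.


FC = P * BSFC / rho_fuel
   = 66 * 220 / 840
   = 14520 / 840
   = 17.29 L/h


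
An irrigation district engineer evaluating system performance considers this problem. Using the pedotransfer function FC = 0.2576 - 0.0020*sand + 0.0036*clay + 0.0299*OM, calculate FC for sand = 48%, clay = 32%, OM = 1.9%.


FC = 0.2576 - 0.0020*48 + 0.0036*32 + 0.0299*1.9
   = 0.2576 - 0.0960 + 0.1152 + 0.0568
   = 0.3336


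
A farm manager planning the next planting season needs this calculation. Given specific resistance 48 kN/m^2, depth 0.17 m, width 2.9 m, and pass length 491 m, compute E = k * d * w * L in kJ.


E = k * d * w * L
  = 48 * 0.17 * 2.9 * 491
  = 11619.02 kJ


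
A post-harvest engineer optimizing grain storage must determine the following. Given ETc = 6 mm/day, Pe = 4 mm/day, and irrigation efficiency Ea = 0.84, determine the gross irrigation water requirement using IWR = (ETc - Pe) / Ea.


IWR = (ETc - Pe) / Ea
    = (6 - 4) / 0.84
    = 2 / 0.84
    = 2.38 mm/day


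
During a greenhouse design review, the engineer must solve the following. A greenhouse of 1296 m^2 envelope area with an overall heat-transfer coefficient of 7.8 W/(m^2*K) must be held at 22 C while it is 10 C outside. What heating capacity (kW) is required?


dT = 22 - (10) = 12 K
Q = U * A * dT
  = 7.8 * 1296 * 12
  = 121305.60 W = 121.31 kW


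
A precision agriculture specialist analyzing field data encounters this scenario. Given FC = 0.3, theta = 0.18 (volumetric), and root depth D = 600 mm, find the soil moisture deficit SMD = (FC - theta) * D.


SMD = (FC - theta) * D
    = (0.3 - 0.18) * 600
    = 0.120 * 600
    = 72 mm


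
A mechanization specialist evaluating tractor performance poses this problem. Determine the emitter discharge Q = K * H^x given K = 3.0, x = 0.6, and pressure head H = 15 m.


Q = K * H^x
  = 3.0 * 15^0.6
  = 3.0 * 5.0776
  = 15.23 L/h


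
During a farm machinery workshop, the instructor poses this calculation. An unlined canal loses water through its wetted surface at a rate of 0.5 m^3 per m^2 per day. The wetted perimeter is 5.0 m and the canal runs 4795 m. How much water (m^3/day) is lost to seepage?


S = C * P * L
  = 0.5 * 5.0 * 4795
  = 11987.50 m^3/day


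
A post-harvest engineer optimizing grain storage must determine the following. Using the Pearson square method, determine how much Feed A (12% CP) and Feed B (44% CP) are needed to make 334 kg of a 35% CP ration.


parts_A = CP_b - target = 44 - 35 = 9
parts_B = target - CP_a = 35 - 12 = 23
total_parts = 9 + 23 = 32
Feed A = 334 * 9 / 32 = 93.94 kg
Feed B = 334 * 23 / 32 = 240.06 kg

93.94 kg


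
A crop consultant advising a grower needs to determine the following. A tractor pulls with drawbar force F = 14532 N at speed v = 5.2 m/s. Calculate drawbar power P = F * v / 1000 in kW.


P = F * v / 1000
  = 14532 * 5.2 / 1000
  = 75566.40 / 1000
  = 75.57 kW


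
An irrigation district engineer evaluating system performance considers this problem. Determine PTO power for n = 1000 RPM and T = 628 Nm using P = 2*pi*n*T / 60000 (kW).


P = 2*pi*n*T / 60000
  = 2*pi * 1000 * 628 / 60000
  = 3945840.37 / 60000
  = 65.76 kW


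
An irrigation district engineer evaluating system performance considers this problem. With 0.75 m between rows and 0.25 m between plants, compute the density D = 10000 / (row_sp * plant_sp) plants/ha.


D = 10000 / (row_sp * plant_sp)
  = 10000 / (0.75 * 0.25)
  = 10000 / 0.1875
  = 53333.33 plants/ha


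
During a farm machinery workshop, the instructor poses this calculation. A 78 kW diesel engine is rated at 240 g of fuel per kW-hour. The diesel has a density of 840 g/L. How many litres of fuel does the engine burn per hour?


FC = P * BSFC / rho_fuel
   = 78 * 240 / 840
   = 18720 / 840
   = 22.29 L/h


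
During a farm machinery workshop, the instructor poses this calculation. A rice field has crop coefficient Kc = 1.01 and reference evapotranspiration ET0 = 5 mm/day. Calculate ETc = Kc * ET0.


ETc = Kc * ET0
    = 1.01 * 5
    = 5.05 mm/day


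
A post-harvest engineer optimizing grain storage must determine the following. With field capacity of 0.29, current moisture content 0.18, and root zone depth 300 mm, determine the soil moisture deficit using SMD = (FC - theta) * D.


SMD = (FC - theta) * D
    = (0.29 - 0.18) * 300
    = 0.110 * 300
    = 33 mm


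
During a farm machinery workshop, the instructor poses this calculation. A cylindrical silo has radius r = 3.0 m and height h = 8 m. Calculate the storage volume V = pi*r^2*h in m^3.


V = pi * r^2 * h
  = pi * 3.0^2 * 8
  = pi * 9 * 8
  = 226.19 m^3


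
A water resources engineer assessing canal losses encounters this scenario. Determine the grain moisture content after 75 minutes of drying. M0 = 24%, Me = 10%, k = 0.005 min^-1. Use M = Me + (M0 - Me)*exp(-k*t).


M = Me + (M0 - Me) * e^(-k*t)
  = 10 + (24 - 10) * e^(-0.005*75)
  = 10 + 14 * e^(-0.375)
  = 10 + 14 * 0.68729
  = 10 + 9.6220
  = 19.62%


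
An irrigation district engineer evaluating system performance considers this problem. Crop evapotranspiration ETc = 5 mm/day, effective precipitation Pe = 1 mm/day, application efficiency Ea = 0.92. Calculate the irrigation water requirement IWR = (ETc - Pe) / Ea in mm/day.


IWR = (ETc - Pe) / Ea
    = (5 - 1) / 0.92
    = 4 / 0.92
    = 4.35 mm/day


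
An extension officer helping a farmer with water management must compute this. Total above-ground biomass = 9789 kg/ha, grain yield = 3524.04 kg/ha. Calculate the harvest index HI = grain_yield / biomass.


HI = grain_yield / biomass
   = 3524.04 / 9789
   = 0.36


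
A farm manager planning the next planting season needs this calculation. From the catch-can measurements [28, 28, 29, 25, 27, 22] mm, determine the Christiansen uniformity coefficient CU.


xbar = 159 / 6 = 26.500
sum|xi - xbar| = 12
CU = 100 * (1 - 12 / (6 * 26.500))
   = 100 * (1 - 0.0755)
   = 92.45%


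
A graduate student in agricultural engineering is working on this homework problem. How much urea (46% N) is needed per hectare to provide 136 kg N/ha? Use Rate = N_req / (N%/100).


Rate = N_required / (N_content / 100)
     = 136 / (46 / 100)
     = 136 / 0.46
     = 295.65 kg/ha


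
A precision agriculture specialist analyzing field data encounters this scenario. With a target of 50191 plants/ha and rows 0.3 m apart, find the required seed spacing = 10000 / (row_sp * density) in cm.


spacing = 10000 / (row_sp * density)
        = 10000 / (0.3 * 50191)
        = 10000 / 15057.30
        = 0.66413 m = 66.41 cm


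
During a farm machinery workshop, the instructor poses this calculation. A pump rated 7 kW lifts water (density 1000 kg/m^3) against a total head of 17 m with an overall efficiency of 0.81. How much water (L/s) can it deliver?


Q = (P * 1000 * eta) / (rho * g * H)
  = (7 * 1000 * 0.81) / (1000 * 9.81 * 17)
  = 5670 / 166770
  = 0.03400 m^3/s = 34.00 L/s


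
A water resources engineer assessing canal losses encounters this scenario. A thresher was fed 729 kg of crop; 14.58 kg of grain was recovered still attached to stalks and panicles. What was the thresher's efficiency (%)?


eta = (total - unthreshed) / total * 100
    = (729 - 14.58) / 729 * 100
    = 714.42 / 729 * 100
    = 98%


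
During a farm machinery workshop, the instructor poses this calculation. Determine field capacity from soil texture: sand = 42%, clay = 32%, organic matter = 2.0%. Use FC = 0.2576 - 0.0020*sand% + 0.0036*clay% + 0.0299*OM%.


FC = 0.2576 - 0.0020*42 + 0.0036*32 + 0.0299*2.0
   = 0.2576 - 0.0840 + 0.1152 + 0.0598
   = 0.3486


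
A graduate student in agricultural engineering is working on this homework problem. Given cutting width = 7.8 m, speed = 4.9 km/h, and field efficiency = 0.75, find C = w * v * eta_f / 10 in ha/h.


C = w * v * eta_f / 10
  = 7.8 * 4.9 * 0.75 / 10
  = 28.67 / 10
  = 2.87 ha/h


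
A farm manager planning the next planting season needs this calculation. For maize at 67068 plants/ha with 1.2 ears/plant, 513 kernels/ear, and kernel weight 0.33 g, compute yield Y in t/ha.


Y = density * ears * kernels * kw
  = 67068 * 1.2 * 513 * 0.33 g/ha
  = 13624730.06 g/ha
  = 13624.73 kg/ha = 13.62 t/ha


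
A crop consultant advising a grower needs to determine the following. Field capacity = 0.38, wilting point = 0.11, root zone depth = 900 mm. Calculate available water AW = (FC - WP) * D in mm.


AW = (FC - WP) * D
   = (0.38 - 0.11) * 900
   = 0.27 * 900
   = 243 mm


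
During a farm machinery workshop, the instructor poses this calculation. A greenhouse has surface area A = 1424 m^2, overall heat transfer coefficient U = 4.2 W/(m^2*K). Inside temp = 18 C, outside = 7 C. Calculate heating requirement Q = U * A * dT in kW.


dT = 18 - (7) = 11 K
Q = U * A * dT
  = 4.2 * 1424 * 11
  = 65788.80 W = 65.79 kW


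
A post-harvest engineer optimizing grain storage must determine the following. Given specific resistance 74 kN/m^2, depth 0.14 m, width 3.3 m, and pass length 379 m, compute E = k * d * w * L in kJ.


E = k * d * w * L
  = 74 * 0.14 * 3.3 * 379
  = 12957.25 kJ


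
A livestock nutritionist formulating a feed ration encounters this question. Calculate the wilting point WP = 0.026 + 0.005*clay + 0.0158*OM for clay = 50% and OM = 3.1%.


WP = 0.026 + 0.005*50 + 0.0158*3.1
   = 0.026 + 0.2500 + 0.0490
   = 0.3250


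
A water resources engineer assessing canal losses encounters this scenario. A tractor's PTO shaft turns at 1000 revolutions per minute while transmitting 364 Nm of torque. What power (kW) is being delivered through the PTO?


P = 2*pi*n*T / 60000
  = 2*pi * 1000 * 364 / 60000
  = 2287079.45 / 60000
  = 38.12 kW


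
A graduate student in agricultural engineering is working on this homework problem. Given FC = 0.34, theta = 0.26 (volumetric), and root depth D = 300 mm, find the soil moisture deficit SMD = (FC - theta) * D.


SMD = (FC - theta) * D
    = (0.34 - 0.26) * 300
    = 0.080 * 300
    = 24 mm


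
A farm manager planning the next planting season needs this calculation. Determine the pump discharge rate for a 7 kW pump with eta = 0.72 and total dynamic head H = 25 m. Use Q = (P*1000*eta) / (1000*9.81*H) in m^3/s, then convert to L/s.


Q = (P * 1000 * eta) / (rho * g * H)
  = (7 * 1000 * 0.72) / (1000 * 9.81 * 25)
  = 5040 / 245250
  = 0.02055 m^3/s = 20.55 L/s


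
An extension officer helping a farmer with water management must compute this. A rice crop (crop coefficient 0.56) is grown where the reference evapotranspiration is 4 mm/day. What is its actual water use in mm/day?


ETc = Kc * ET0
    = 0.56 * 4
    = 2.24 mm/day


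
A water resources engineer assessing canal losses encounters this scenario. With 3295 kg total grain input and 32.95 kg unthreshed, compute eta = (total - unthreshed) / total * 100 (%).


eta = (total - unthreshed) / total * 100
    = (3295 - 32.95) / 3295 * 100
    = 3262.05 / 3295 * 100
    = 99%


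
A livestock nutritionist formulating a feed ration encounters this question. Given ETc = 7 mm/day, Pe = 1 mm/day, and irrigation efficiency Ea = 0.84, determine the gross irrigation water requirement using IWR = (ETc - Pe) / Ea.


IWR = (ETc - Pe) / Ea
    = (7 - 1) / 0.84
    = 6 / 0.84
    = 7.14 mm/day


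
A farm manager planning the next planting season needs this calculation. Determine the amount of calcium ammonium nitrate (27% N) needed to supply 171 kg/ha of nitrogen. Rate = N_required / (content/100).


Rate = N_required / (N_content / 100)
     = 171 / (27 / 100)
     = 171 / 0.27
     = 633.33 kg/ha


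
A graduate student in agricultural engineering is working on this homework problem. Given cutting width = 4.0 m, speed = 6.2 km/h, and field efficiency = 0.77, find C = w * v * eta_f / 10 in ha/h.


C = w * v * eta_f / 10
  = 4.0 * 6.2 * 0.77 / 10
  = 19.10 / 10
  = 1.91 ha/h


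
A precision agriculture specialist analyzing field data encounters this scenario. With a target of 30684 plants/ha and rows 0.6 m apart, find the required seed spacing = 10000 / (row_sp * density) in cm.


spacing = 10000 / (row_sp * density)
        = 10000 / (0.6 * 30684)
        = 10000 / 18410.40
        = 0.54317 m = 54.32 cm


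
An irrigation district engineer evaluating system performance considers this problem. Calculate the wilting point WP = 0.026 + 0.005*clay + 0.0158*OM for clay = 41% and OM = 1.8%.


WP = 0.026 + 0.005*41 + 0.0158*1.8
   = 0.026 + 0.2050 + 0.0284
   = 0.2594


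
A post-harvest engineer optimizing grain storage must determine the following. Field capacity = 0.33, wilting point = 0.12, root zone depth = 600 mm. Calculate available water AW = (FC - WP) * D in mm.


AW = (FC - WP) * D
   = (0.33 - 0.12) * 600
   = 0.21 * 600
   = 126 mm


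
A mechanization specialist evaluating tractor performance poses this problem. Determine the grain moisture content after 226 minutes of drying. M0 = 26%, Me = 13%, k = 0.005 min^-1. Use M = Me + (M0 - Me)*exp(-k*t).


M = Me + (M0 - Me) * e^(-k*t)
  = 13 + (26 - 13) * e^(-0.005*226)
  = 13 + 13 * e^(-1.130)
  = 13 + 13 * 0.32303
  = 13 + 4.1994
  = 17.20%


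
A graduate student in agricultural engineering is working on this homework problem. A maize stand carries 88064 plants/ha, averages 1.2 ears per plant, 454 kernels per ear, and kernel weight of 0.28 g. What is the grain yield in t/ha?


Y = density * ears * kernels * kw
  = 88064 * 1.2 * 454 * 0.28 g/ha
  = 13433634.82 g/ha
  = 13433.63 kg/ha = 13.43 t/ha


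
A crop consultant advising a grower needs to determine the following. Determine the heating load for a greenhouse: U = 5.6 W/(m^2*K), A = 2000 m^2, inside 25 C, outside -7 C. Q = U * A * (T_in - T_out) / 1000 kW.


dT = 25 - (-7) = 32 K
Q = U * A * dT
  = 5.6 * 2000 * 32
  = 358400 W = 358.40 kW


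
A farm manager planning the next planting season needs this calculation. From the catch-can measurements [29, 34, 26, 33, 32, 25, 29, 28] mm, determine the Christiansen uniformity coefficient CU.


xbar = 236 / 8 = 29.500
sum|xi - xbar| = 21
CU = 100 * (1 - 21 / (8 * 29.500))
   = 100 * (1 - 0.0890)
   = 91.10%


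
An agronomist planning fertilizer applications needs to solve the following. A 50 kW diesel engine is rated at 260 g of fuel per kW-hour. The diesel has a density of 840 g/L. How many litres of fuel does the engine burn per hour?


FC = P * BSFC / rho_fuel
   = 50 * 260 / 840
   = 13000 / 840
   = 15.48 L/h


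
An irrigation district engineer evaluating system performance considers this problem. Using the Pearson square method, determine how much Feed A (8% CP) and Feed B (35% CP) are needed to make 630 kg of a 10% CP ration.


parts_A = CP_b - target = 35 - 10 = 25
parts_B = target - CP_a = 10 - 8 = 2
total_parts = 25 + 2 = 27
Feed A = 630 * 25 / 27 = 583.33 kg
Feed B = 630 * 2 / 27 = 46.67 kg

583.33 kg


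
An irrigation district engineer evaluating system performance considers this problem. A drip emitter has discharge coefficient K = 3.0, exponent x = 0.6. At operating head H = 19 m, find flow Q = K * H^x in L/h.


Q = K * H^x
  = 3.0 * 19^0.6
  = 3.0 * 5.8513
  = 17.55 L/h


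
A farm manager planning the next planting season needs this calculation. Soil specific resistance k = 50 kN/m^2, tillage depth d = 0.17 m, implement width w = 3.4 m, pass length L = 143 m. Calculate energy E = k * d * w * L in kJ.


E = k * d * w * L
  = 50 * 0.17 * 3.4 * 143
  = 4132.70 kJ


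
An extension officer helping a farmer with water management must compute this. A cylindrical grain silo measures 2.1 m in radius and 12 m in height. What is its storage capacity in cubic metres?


V = pi * r^2 * h
  = pi * 2.1^2 * 12
  = pi * 4.41 * 12
  = 166.25 m^3


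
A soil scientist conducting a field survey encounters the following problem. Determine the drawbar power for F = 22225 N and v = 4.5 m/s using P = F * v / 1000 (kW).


P = F * v / 1000
  = 22225 * 4.5 / 1000
  = 100012.50 / 1000
  = 100.01 kW


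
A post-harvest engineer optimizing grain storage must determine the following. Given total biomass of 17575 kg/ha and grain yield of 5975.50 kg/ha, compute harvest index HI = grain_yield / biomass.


HI = grain_yield / biomass
   = 5975.50 / 17575
   = 0.34


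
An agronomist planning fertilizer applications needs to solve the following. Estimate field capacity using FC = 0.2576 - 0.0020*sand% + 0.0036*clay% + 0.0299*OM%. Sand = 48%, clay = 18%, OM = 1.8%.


FC = 0.2576 - 0.0020*48 + 0.0036*18 + 0.0299*1.8
   = 0.2576 - 0.0960 + 0.0648 + 0.0538
   = 0.2802


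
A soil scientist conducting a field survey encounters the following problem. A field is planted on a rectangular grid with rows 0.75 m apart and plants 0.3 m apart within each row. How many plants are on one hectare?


D = 10000 / (row_sp * plant_sp)
  = 10000 / (0.75 * 0.3)
  = 10000 / 0.2250
  = 44444.44 plants/ha


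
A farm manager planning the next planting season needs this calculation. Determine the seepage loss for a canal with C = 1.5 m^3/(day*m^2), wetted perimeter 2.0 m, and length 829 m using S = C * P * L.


S = C * P * L
  = 1.5 * 2.0 * 829
  = 2487 m^3/day


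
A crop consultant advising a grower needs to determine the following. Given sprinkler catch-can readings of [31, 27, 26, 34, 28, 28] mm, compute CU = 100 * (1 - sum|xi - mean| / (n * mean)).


xbar = 174 / 6 = 29
sum|xi - xbar| = 14
CU = 100 * (1 - 14 / (6 * 29))
   = 100 * (1 - 0.0805)
   = 91.95%


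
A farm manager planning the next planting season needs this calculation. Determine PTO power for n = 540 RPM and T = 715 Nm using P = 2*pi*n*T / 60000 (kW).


P = 2*pi*n*T / 60000
  = 2*pi * 540 * 715 / 60000
  = 2425937.85 / 60000
  = 40.43 kW


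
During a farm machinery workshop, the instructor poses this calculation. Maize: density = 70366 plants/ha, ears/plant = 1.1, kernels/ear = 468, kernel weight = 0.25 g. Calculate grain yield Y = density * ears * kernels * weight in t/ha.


Y = density * ears * kernels * kw
  = 70366 * 1.1 * 468 * 0.25 g/ha
  = 9056104.20 g/ha
  = 9056.10 kg/ha = 9.06 t/ha


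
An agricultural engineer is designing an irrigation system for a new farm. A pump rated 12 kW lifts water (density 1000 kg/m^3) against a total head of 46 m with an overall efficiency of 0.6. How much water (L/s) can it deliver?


Q = (P * 1000 * eta) / (rho * g * H)
  = (12 * 1000 * 0.6) / (1000 * 9.81 * 46)
  = 7200 / 451260
  = 0.01596 m^3/s = 15.96 L/s


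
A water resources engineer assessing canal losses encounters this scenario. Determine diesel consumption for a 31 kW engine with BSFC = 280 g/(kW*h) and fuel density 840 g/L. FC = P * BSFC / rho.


FC = P * BSFC / rho_fuel
   = 31 * 280 / 840
   = 8680 / 840
   = 10.33 L/h


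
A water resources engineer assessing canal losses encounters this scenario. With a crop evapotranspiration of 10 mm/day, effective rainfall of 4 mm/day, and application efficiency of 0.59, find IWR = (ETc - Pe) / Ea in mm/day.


IWR = (ETc - Pe) / Ea
    = (10 - 4) / 0.59
    = 6 / 0.59
    = 10.17 mm/day


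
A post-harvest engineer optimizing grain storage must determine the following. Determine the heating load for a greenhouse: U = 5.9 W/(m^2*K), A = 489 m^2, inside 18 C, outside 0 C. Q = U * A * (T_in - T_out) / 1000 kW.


dT = 18 - (0) = 18 K
Q = U * A * dT
  = 5.9 * 489 * 18
  = 51931.80 W = 51.93 kW


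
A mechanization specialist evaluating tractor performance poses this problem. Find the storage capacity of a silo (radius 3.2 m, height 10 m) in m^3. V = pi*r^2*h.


V = pi * r^2 * h
  = pi * 3.2^2 * 10
  = pi * 10.24 * 10
  = 321.70 m^3


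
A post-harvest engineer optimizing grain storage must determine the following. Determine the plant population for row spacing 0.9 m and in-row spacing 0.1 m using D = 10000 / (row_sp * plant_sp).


D = 10000 / (row_sp * plant_sp)
  = 10000 / (0.9 * 0.1)
  = 10000 / 0.0900
  = 111111.11 plants/ha


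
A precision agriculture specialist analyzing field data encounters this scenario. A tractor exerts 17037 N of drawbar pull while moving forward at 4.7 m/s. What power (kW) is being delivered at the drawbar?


P = F * v / 1000
  = 17037 * 4.7 / 1000
  = 80073.90 / 1000
  = 80.07 kW


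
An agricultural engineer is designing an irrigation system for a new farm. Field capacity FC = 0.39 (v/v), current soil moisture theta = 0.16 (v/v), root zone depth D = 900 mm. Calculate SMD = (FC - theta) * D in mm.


SMD = (FC - theta) * D
    = (0.39 - 0.16) * 900
    = 0.230 * 900
    = 207 mm


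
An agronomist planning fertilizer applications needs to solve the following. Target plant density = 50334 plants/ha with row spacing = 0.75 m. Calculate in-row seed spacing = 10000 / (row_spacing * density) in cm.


spacing = 10000 / (row_sp * density)
        = 10000 / (0.75 * 50334)
        = 10000 / 37750.50
        = 0.26490 m = 26.49 cm


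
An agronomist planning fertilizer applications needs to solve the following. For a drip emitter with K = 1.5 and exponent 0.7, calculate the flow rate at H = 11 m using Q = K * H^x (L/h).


Q = K * H^x
  = 1.5 * 11^0.7
  = 1.5 * 5.3577
  = 8.04 L/h


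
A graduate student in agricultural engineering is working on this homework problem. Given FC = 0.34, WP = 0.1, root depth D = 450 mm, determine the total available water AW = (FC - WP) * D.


AW = (FC - WP) * D
   = (0.34 - 0.1) * 450
   = 0.24 * 450
   = 108 mm


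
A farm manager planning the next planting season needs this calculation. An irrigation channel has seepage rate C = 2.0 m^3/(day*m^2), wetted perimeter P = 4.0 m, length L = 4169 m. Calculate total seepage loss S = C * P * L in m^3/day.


S = C * P * L
  = 2.0 * 4.0 * 4169
  = 33352 m^3/day


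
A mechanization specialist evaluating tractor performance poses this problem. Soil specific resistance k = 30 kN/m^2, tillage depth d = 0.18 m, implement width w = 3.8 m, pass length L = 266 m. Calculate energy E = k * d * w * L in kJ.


E = k * d * w * L
  = 30 * 0.18 * 3.8 * 266
  = 5458.32 kJ


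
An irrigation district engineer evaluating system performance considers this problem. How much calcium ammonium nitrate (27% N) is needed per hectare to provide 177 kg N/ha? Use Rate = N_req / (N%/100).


Rate = N_required / (N_content / 100)
     = 177 / (27 / 100)
     = 177 / 0.27
     = 655.56 kg/ha


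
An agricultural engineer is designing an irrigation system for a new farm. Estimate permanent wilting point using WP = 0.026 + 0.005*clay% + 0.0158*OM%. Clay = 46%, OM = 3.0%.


WP = 0.026 + 0.005*46 + 0.0158*3.0
   = 0.026 + 0.2300 + 0.0474
   = 0.3034


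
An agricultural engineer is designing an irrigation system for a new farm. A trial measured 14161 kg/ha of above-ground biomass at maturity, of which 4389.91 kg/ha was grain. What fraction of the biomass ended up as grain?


HI = grain_yield / biomass
   = 4389.91 / 14161
   = 0.31


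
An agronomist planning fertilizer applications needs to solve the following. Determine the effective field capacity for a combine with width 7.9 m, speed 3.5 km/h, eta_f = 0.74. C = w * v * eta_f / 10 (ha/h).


C = w * v * eta_f / 10
  = 7.9 * 3.5 * 0.74 / 10
  = 20.46 / 10
  = 2.05 ha/h


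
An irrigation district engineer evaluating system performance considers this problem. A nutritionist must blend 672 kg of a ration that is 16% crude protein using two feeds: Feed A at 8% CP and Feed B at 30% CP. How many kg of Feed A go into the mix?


parts_A = CP_b - target = 30 - 16 = 14
parts_B = target - CP_a = 16 - 8 = 8
total_parts = 14 + 8 = 22
Feed A = 672 * 14 / 22 = 427.64 kg
Feed B = 672 * 8 / 22 = 244.36 kg

427.64 kg


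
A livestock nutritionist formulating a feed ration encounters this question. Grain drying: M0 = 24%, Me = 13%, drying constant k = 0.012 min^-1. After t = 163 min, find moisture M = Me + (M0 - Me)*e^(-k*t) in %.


M = Me + (M0 - Me) * e^(-k*t)
  = 13 + (24 - 13) * e^(-0.012*163)
  = 13 + 11 * e^(-1.956)
  = 13 + 11 * 0.14142
  = 13 + 1.5557
  = 14.56%


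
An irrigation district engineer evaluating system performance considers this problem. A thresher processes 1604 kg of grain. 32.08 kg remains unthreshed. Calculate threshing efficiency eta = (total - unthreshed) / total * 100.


eta = (total - unthreshed) / total * 100
    = (1604 - 32.08) / 1604 * 100
    = 1571.92 / 1604 * 100
    = 98%


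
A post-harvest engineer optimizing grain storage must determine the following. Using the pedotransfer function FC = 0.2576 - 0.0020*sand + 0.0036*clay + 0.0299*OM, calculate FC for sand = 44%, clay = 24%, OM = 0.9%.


FC = 0.2576 - 0.0020*44 + 0.0036*24 + 0.0299*0.9
   = 0.2576 - 0.0880 + 0.0864 + 0.0269
   = 0.2829


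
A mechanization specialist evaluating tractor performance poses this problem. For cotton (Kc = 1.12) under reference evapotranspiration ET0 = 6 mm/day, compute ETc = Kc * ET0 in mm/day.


ETc = Kc * ET0
    = 1.12 * 6
    = 6.72 mm/day


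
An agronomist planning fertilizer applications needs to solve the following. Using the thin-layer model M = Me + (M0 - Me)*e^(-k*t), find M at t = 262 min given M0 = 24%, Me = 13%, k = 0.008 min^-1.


M = Me + (M0 - Me) * e^(-k*t)
  = 13 + (24 - 13) * e^(-0.008*262)
  = 13 + 11 * e^(-2.096)
  = 13 + 11 * 0.12295
  = 13 + 1.3524
  = 14.35%


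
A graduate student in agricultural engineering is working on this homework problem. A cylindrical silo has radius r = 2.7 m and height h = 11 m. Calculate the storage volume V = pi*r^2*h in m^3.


V = pi * r^2 * h
  = pi * 2.7^2 * 11
  = pi * 7.29 * 11
  = 251.92 m^3


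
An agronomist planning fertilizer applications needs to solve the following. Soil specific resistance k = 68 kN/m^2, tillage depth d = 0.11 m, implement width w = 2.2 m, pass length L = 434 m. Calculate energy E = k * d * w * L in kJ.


E = k * d * w * L
  = 68 * 0.11 * 2.2 * 434
  = 7141.90 kJ


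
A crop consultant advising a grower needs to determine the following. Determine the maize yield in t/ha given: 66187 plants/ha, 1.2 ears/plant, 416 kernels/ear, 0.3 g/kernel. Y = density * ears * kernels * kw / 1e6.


Y = density * ears * kernels * kw
  = 66187 * 1.2 * 416 * 0.3 g/ha
  = 9912165.12 g/ha
  = 9912.17 kg/ha = 9.91 t/ha


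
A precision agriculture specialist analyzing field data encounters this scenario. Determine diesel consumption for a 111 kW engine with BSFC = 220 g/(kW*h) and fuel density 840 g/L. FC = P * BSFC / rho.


FC = P * BSFC / rho_fuel
   = 111 * 220 / 840
   = 24420 / 840
   = 29.07 L/h


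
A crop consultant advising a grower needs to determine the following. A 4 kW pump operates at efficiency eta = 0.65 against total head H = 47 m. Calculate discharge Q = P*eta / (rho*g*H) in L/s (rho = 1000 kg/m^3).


Q = (P * 1000 * eta) / (rho * g * H)
  = (4 * 1000 * 0.65) / (1000 * 9.81 * 47)
  = 2600 / 461070
  = 0.00564 m^3/s = 5.64 L/s


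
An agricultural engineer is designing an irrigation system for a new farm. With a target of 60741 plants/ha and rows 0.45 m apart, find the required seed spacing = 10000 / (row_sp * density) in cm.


spacing = 10000 / (row_sp * density)
        = 10000 / (0.45 * 60741)
        = 10000 / 27333.45
        = 0.36585 m = 36.59 cm


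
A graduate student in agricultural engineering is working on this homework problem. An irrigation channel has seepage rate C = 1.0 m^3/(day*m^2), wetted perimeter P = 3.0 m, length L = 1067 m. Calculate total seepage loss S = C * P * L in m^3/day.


S = C * P * L
  = 1.0 * 3.0 * 1067
  = 3201 m^3/day


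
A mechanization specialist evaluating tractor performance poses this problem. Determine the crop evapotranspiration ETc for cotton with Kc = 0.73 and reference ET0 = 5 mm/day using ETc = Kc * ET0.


ETc = Kc * ET0
    = 0.73 * 5
    = 3.65 mm/day


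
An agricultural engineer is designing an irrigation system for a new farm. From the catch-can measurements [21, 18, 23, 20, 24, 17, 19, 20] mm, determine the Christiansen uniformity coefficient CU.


xbar = 162 / 8 = 20.250
sum|xi - xbar| = 14.500
CU = 100 * (1 - 14.500 / (8 * 20.250))
   = 100 * (1 - 0.0895)
   = 91.05%


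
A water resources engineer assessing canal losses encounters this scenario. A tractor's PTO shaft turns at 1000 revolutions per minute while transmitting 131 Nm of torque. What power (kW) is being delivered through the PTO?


P = 2*pi*n*T / 60000
  = 2*pi * 1000 * 131 / 60000
  = 823097.28 / 60000
  = 13.72 kW


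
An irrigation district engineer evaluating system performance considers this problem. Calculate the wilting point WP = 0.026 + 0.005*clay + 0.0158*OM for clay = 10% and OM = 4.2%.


WP = 0.026 + 0.005*10 + 0.0158*4.2
   = 0.026 + 0.0500 + 0.0664
   = 0.1424


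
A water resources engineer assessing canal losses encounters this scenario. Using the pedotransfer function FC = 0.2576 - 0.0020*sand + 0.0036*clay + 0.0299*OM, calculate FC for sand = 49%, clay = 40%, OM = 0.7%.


FC = 0.2576 - 0.0020*49 + 0.0036*40 + 0.0299*0.7
   = 0.2576 - 0.0980 + 0.1440 + 0.0209
   = 0.3245


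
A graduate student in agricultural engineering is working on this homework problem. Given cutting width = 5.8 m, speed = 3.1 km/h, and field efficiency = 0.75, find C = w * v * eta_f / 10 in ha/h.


C = w * v * eta_f / 10
  = 5.8 * 3.1 * 0.75 / 10
  = 13.49 / 10
  = 1.35 ha/h


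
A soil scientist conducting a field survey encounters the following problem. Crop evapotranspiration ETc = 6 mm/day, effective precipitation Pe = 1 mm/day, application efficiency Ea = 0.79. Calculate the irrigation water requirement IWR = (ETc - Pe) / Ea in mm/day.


IWR = (ETc - Pe) / Ea
    = (6 - 1) / 0.79
    = 5 / 0.79
    = 6.33 mm/day


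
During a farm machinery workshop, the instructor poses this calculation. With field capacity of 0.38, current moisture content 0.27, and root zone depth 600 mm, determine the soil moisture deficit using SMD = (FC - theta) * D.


SMD = (FC - theta) * D
    = (0.38 - 0.27) * 600
    = 0.110 * 600
    = 66 mm


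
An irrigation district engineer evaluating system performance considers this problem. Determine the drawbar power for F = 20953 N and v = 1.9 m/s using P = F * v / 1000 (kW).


P = F * v / 1000
  = 20953 * 1.9 / 1000
  = 39810.70 / 1000
  = 39.81 kW


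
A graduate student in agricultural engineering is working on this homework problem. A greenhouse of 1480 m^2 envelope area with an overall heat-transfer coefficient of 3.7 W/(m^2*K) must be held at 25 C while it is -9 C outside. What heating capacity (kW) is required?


dT = 25 - (-9) = 34 K
Q = U * A * dT
  = 3.7 * 1480 * 34
  = 186184 W = 186.18 kW
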